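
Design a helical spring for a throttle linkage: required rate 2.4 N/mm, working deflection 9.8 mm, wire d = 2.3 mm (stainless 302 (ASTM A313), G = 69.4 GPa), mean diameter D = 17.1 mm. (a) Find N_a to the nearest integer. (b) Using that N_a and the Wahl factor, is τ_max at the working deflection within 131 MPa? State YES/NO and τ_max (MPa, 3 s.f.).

(a) 20 coils; (b) YES, τ_max = 102 MPa

N_a = Gd⁴/(8D³k) = (69.4×10³)(2.3⁴)/(8·17.1³·2.4) = 20.23 → N_a = 20
Actual rate k = Gd⁴/(8D³·20) = 2.4275 N/mm
Working load F = kδ = 2.4275·9.8 = 23.79 N
C = 17.1/2.3 = 7.4348; K_W = (4C−1)/(4C−4)+0.615/C = 1.1993
τ_max = K_W·8FD/(πd³) = 1.1993·85.141 = 102.11 MPa
τ_max ≤ 131 MPa → acceptable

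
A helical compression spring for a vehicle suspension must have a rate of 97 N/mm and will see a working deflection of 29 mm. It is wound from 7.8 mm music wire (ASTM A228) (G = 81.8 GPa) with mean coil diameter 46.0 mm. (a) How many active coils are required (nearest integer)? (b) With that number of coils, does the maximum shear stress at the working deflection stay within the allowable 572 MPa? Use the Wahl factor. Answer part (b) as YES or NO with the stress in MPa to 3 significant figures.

N_a = Gd⁴/(8D³k) = (81.8×10³)(7.8⁴)/(8·46.0³·97) = 4.009 → N_a = 4
Actual rate k = Gd⁴/(8D³·4) = 97.209 N/mm
Working load F = kδ = 97.209·29 = 2819.1 N
C = 46.0/7.8 = 5.8974; K_W = (4C−1)/(4C−4)+0.615/C = 1.2574
τ_max = K_W·8FD/(πd³) = 1.2574·695.86 = 874.99 MPa
τ_max > 572 MPa → exceeds allowable

(a) 4 coils; (b) NO, τ_max = 875 MPa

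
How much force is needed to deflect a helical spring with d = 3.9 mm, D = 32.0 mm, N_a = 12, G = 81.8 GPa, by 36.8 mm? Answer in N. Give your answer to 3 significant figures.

221 N

k = Gd⁴/(8D³N_a) = (81.8×10³)(3.9⁴)/(8·32.0³·12) = 6.0158 N/mm
F = k·δ = 6.0158 × 36.8 = 221.38 N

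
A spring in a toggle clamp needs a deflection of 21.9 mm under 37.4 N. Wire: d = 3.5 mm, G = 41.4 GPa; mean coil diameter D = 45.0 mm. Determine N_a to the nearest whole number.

Required rate k = F/δ = 37.4/21.9 = 1.7078 N/mm
N_a = Gd⁴/(8D³k) = (41.4×10³ × 3.5⁴)/(8 × 45.0³ × 1.7078)
    = 6.21259e+06 / 1.24496e+06 = 4.99 → 5 coils

5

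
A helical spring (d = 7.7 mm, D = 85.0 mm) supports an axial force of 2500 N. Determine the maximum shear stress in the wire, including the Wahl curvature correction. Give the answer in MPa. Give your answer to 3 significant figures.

Spring index C = D/d = 85.0/7.7 = 11.0390
K_W = (4C−1)/(4C−4) + 0.615/C = 43.156/40.156 + 0.0557 = 1.1304
τ₀ = 8FD/(πd³) = 8·2500·85.0/(π·7.7³) = 1.7e+06/1434.2 = 1185.3 MPa
τ_max = K·τ₀ = 1.1304 × 1185.3 = 1339.9 MPa

1340 MPa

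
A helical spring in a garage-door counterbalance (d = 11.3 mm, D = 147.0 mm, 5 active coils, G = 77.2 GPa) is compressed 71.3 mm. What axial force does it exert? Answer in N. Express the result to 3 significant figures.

706 N

k = Gd⁴/(8D³N_a) = (77.2×10³)(11.3⁴)/(8·147.0³·5) = 9.9065 N/mm
F = k·δ = 9.9065 × 71.3 = 706.33 N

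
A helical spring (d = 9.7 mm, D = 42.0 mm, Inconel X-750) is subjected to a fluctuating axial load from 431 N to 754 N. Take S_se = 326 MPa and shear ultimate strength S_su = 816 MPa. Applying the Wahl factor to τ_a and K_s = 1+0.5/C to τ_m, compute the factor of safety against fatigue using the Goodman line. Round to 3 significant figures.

C = D/d = 42.0/9.7 = 4.3299; K_W = (4C−1)/(4C−4)+0.615/C = 1.3673; K_s = 1+0.5/C = 1.1155
F_a = (F_max−F_min)/2 = 161.5 N; F_m = (F_max+F_min)/2 = 592.5 N
τ_a = K_W·8F_aD/(πd³) = 1.3673 × 18.925 = 25.876 MPa
τ_m = K_s·8F_mD/(πd³) = 1.1155 × 69.432 = 77.45 MPa
Goodman: 1/n_f = τ_a/S_se + τ_m/S_su = 25.876/326 + 77.45/816 = 0.07937 + 0.09491 = 0.17429
n_f = 1/0.17429 = 5.738

5.74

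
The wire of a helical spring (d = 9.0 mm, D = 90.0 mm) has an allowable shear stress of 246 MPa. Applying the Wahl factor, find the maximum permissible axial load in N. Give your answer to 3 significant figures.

683 N

C = D/d = 90.0/9.0 = 10.0000
K_W = (4C−1)/(4C−4) + 0.615/C = 39.000/36.000 + 0.0615 = 1.1448
τ_max = K·8FD/(πd³) → F_max = τ_allow·πd³/(8DK)
F_max = 246·π·9.0³/(8·90.0·1.1448) = 5.6339e+05/824.28 = 683.5 N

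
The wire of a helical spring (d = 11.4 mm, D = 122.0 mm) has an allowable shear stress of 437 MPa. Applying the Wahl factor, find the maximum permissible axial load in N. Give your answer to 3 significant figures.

1840 N

C = D/d = 122.0/11.4 = 10.7018
K_W = (4C−1)/(4C−4) + 0.615/C = 41.807/38.807 + 0.0575 = 1.1348
τ_max = K·8FD/(πd³) → F_max = τ_allow·πd³/(8DK)
F_max = 437·π·11.4³/(8·122.0·1.1348) = 2.034e+06/1107.5 = 1836.5 N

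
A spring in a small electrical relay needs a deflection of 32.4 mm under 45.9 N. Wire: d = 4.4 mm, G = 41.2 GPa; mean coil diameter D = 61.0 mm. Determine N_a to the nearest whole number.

Required rate k = F/δ = 45.9/32.4 = 1.4167 N/mm
N_a = Gd⁴/(8D³k) = (41.2×10³ × 4.4⁴)/(8 × 61.0³ × 1.4167)
    = 1.54422e+07 / 2.57245e+06 = 6.003 → 6 coils

6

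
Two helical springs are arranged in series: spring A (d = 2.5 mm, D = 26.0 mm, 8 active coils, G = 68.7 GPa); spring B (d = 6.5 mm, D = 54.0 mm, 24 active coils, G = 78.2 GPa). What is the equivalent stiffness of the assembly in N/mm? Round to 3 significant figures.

1.57 N/mm

k_A = Gd⁴/(8D³N_a) = (68.7×10³)(2.5⁴)/(8·26.0³·8) = 2.3857 N/mm
k_B = Gd⁴/(8D³N_a) = (78.2×10³)(6.5⁴)/(8·54.0³·24) = 4.6172 N/mm
Series: 1/k_eq = 1/2.3857 + 1/4.6172 = 0.63575; k_eq = 1.573 N/mm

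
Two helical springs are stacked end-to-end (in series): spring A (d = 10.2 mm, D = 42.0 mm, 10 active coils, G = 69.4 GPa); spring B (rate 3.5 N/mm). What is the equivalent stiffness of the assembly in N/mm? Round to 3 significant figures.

k_A = Gd⁴/(8D³N_a) = (69.4×10³)(10.2⁴)/(8·42.0³·10) = 126.74 N/mm
Series: 1/k_eq = 1/126.74 + 1/3.5 = 0.2936; k_eq = 3.4059 N/mm

3.41 N/mm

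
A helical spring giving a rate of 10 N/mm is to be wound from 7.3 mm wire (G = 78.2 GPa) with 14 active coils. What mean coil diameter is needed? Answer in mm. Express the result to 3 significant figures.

D = (Gd⁴/(8N_a·k))^(1/3) = (78.2×10³·7.3⁴/(8·14·10))^(1/3)
  = (198281)^(1/3) = 58.3123 mm

58.3 mm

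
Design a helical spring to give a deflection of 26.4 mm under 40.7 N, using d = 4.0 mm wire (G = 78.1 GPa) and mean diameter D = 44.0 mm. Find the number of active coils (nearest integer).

19

Required rate k = F/δ = 40.7/26.4 = 1.5417 N/mm
N_a = Gd⁴/(8D³k) = (78.1×10³ × 4.0⁴)/(8 × 44.0³ × 1.5417)
    = 1.99936e+07 / 1.0506e+06 = 19.03 → 19 coils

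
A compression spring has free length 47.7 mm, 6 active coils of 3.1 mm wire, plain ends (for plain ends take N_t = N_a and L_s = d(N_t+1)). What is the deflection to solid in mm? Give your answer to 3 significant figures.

26.0 mm

N_t = 6; L_s = 3.1·7 = 21.7 mm
δ_solid = L₀ − L_s = 47.7 − 21.7 = 26 mm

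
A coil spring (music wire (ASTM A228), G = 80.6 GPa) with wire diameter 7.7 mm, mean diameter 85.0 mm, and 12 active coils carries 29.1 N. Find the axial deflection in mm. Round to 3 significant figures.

k = Gd⁴/(8D³N_a) = (80.6×10³)(7.7⁴)/(8·85.0³·12) = 4.8058 N/mm
δ = F/k = 29.1 / 4.8058 = 6.0551 mm

6.06 mm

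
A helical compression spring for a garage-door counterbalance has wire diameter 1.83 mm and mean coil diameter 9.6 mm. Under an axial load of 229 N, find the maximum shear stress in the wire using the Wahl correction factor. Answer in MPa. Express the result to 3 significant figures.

Spring index C = D/d = 9.6/1.83 = 5.2459
K_W = (4C−1)/(4C−4) + 0.615/C = 19.984/16.984 + 0.1172 = 1.2939
τ₀ = 8FD/(πd³) = 8·229·9.6/(π·1.83³) = 17587.2/19.253 = 913.47 MPa
τ_max = K·τ₀ = 1.2939 × 913.47 = 1181.9 MPa

1180 MPa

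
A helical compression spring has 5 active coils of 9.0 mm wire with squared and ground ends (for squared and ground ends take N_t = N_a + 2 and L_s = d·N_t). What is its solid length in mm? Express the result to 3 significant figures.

squared and ground ends: N_t = N_a + 2 = 5 + 2 = 7
L_s = d·N_t = 9.0 × 7 = 63 mm

63.0 mm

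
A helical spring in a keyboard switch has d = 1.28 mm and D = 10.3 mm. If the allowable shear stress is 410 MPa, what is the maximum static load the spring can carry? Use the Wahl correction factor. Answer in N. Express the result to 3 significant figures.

27.7 N

C = D/d = 10.3/1.28 = 8.0469
K_W = (4C−1)/(4C−4) + 0.615/C = 31.188/28.188 + 0.0764 = 1.1829
τ_max = K·8FD/(πd³) → F_max = τ_allow·πd³/(8DK)
F_max = 410·π·1.28³/(8·10.3·1.1829) = 2701.2/97.467 = 27.714 N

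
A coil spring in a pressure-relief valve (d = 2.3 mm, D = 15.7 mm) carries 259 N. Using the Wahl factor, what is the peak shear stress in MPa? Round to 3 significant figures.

Spring index C = D/d = 15.7/2.3 = 6.8261
K_W = (4C−1)/(4C−4) + 0.615/C = 26.304/23.304 + 0.0901 = 1.2188
τ₀ = 8FD/(πd³) = 8·259·15.7/(π·2.3³) = 32530.4/38.224 = 851.05 MPa
τ_max = K·τ₀ = 1.2188 × 851.05 = 1037.3 MPa

1040 MPa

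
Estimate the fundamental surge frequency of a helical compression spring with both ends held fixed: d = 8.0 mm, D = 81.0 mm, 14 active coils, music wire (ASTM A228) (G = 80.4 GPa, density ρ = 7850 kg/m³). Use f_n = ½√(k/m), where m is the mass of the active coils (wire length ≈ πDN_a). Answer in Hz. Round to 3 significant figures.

31.4 Hz

k = Gd⁴/(8D³N_a) = (80.4×10³)(8.0⁴)/(8·81.0³·14) = 5.5328 N/mm = 5532.8 N/m
Wire length L = πDN_a = π·81.0·14 = 3562.6 mm
m = ρ·(πd²/4)·L = 7850 × 50.265×10⁻⁶ m² × 3.5626 m = 1.4057 kg
f_n = ½√(k/m) = 0.5·√(5532.8/1.4057) = 0.5·√(3935.9) = 31.368 Hz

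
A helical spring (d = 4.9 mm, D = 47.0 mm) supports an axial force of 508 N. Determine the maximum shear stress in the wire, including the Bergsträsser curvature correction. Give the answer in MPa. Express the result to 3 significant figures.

590 MPa

Spring index C = D/d = 47.0/4.9 = 9.5918
K_B = (4C+2)/(4C−3) = 40.367/35.367 = 1.1414
τ₀ = 8FD/(πd³) = 8·508·47.0/(π·4.9³) = 191008/369.61 = 516.79 MPa
τ_max = K·τ₀ = 1.1414 × 516.79 = 589.85 MPa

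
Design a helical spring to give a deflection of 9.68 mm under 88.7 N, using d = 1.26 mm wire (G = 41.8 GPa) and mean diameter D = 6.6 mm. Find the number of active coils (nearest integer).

5

Required rate k = F/δ = 88.7/9.68 = 9.1632 N/mm
N_a = Gd⁴/(8D³k) = (41.8×10³ × 1.26⁴)/(8 × 6.6³ × 9.1632)
    = 105356 / 21075.1 = 4.999 → 5 coils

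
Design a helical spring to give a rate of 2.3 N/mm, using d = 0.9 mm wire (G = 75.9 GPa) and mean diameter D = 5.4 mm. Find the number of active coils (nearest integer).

N_a = Gd⁴/(8D³k) = (75.9×10³ × 0.9⁴)/(8 × 5.4³ × 2.3)
    = 49798 / 2897.34 = 17.19 → 17 coils

17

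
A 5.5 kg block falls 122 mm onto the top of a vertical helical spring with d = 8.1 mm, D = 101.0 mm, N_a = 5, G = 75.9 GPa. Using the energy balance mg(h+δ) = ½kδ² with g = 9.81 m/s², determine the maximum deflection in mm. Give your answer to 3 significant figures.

k = Gd⁴/(8D³N_a) = (75.9×10³)(8.1⁴)/(8·101.0³·5) = 7.9279 N/mm
W = mg = 5.5 × 9.81 = 53.955 N
½kδ² − Wδ − Wh = 0 → δ = (W + √(W² + 2kWh))/k
δ = (53.955 + √(2911.1 + 104371))/7.9279 = (53.955 + 327.54)/7.9279 = 48.121 mm

48.1 mm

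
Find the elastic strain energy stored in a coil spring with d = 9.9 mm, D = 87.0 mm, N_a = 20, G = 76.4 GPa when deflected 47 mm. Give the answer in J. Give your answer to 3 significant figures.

7.69 J

k = Gd⁴/(8D³N_a) = (76.4×10³)(9.9⁴)/(8·87.0³·20) = 6.9656 N/mm
U = ½kδ² = 0.5 × 6.9656 × 47² = 7693.5 N·mm = 7.6935 J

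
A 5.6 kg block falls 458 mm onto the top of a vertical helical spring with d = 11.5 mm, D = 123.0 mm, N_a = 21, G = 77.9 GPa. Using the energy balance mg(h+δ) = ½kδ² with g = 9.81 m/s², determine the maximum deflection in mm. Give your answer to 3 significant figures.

121 mm

k = Gd⁴/(8D³N_a) = (77.9×10³)(11.5⁴)/(8·123.0³·21) = 4.3582 N/mm
W = mg = 5.6 × 9.81 = 54.936 N
½kδ² − Wδ − Wh = 0 → δ = (W + √(W² + 2kWh))/k
δ = (54.936 + √(3018 + 219309))/4.3582 = (54.936 + 471.52)/4.3582 = 120.8 mm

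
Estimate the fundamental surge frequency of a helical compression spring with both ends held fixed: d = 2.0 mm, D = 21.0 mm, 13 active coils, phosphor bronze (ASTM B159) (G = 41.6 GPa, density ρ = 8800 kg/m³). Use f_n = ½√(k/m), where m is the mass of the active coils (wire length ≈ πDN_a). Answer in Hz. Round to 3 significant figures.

k = Gd⁴/(8D³N_a) = (41.6×10³)(2.0⁴)/(8·21.0³·13) = 0.69107 N/mm = 691.07 N/m
Wire length L = πDN_a = π·21.0·13 = 857.65 mm
m = ρ·(πd²/4)·L = 8800 × 3.1416×10⁻⁶ m² × 0.85765 m = 0.023711 kg
f_n = ½√(k/m) = 0.5·√(691.07/0.023711) = 0.5·√(29146) = 85.361 Hz

85.4 Hz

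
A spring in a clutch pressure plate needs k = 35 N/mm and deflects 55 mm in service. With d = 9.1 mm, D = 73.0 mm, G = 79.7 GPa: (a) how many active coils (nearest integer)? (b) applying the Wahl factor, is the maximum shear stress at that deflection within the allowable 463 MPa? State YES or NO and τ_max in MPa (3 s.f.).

(a) 5 coils; (b) NO, τ_max = 564 MPa

N_a = Gd⁴/(8D³k) = (79.7×10³)(9.1⁴)/(8·73.0³·35) = 5.018 → N_a = 5
Actual rate k = Gd⁴/(8D³·5) = 35.123 N/mm
Working load F = kδ = 35.123·55 = 1931.8 N
C = 73.0/9.1 = 8.0220; K_W = (4C−1)/(4C−4)+0.615/C = 1.1835
τ_max = K_W·8FD/(πd³) = 1.1835·476.54 = 563.97 MPa
τ_max > 463 MPa → exceeds allowable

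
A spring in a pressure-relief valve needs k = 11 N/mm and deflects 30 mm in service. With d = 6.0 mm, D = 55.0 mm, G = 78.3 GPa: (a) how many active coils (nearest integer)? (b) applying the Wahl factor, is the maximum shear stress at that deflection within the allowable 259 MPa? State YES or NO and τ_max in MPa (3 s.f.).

(a) 7 coils; (b) YES, τ_max = 246 MPa

N_a = Gd⁴/(8D³k) = (78.3×10³)(6.0⁴)/(8·55.0³·11) = 6.931 → N_a = 7
Actual rate k = Gd⁴/(8D³·7) = 10.892 N/mm
Working load F = kδ = 10.892·30 = 326.75 N
C = 55.0/6.0 = 9.1667; K_W = (4C−1)/(4C−4)+0.615/C = 1.1589
τ_max = K_W·8FD/(πd³) = 1.1589·211.87 = 245.54 MPa
τ_max ≤ 259 MPa → acceptable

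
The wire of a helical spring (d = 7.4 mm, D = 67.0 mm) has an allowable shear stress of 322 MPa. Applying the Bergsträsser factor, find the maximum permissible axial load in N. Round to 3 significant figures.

C = D/d = 67.0/7.4 = 9.0541
K_B = (4C+2)/(4C−3) = 38.216/33.216 = 1.1505
τ_max = K·8FD/(πd³) → F_max = τ_allow·πd³/(8DK)
F_max = 322·π·7.4³/(8·67.0·1.1505) = 4.0992e+05/616.68 = 664.72 N

665 N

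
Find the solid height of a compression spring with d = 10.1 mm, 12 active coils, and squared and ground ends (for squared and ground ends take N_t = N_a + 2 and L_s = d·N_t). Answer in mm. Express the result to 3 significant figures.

squared and ground ends: N_t = N_a + 2 = 12 + 2 = 14
L_s = d·N_t = 10.1 × 14 = 141.4 mm

141 mm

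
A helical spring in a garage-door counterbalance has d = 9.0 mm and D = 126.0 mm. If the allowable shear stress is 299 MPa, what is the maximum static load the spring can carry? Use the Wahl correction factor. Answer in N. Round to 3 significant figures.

C = D/d = 126.0/9.0 = 14.0000
K_W = (4C−1)/(4C−4) + 0.615/C = 55.000/52.000 + 0.0439 = 1.1016
τ_max = K·8FD/(πd³) → F_max = τ_allow·πd³/(8DK)
F_max = 299·π·9.0³/(8·126.0·1.1016) = 6.8478e+05/1110.4 = 616.67 N

617 N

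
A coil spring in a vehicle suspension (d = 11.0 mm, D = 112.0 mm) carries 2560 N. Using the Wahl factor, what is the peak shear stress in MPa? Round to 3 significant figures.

626 MPa

Spring index C = D/d = 112.0/11.0 = 10.1818
K_W = (4C−1)/(4C−4) + 0.615/C = 39.727/36.727 + 0.0604 = 1.1421
τ₀ = 8FD/(πd³) = 8·2560·112.0/(π·11.0³) = 2.29376e+06/4181.5 = 548.55 MPa
τ_max = K·τ₀ = 1.1421 × 548.55 = 626.5 MPa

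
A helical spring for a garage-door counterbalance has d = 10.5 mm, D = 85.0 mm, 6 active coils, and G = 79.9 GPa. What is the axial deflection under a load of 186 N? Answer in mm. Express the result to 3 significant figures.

5.65 mm

k = Gd⁴/(8D³N_a) = (79.9×10³)(10.5⁴)/(8·85.0³·6) = 32.946 N/mm
δ = F/k = 186 / 32.946 = 5.6456 mm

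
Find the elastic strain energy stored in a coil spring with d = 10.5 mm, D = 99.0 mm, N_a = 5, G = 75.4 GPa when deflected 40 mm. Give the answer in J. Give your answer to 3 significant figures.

18.9 J

k = Gd⁴/(8D³N_a) = (75.4×10³)(10.5⁴)/(8·99.0³·5) = 23.614 N/mm
U = ½kδ² = 0.5 × 23.614 × 40² = 18891 N·mm = 18.891 J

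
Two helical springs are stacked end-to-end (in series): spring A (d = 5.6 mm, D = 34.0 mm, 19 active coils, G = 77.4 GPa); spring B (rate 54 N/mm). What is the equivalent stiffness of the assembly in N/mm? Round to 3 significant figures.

k_A = Gd⁴/(8D³N_a) = (77.4×10³)(5.6⁴)/(8·34.0³·19) = 12.741 N/mm
Series: 1/k_eq = 1/12.741 + 1/54 = 0.097004; k_eq = 10.309 N/mm

10.3 N/mm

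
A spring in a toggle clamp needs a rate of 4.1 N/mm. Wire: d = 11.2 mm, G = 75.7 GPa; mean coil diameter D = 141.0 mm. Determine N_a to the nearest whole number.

N_a = Gd⁴/(8D³k) = (75.7×10³ × 11.2⁴)/(8 × 141.0³ × 4.1)
    = 1.19115e+09 / 9.19456e+07 = 12.95 → 13 coils

13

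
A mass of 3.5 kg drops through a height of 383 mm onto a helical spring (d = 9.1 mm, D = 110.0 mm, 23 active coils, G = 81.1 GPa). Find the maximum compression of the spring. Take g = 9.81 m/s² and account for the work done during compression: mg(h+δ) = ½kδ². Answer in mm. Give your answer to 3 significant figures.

k = Gd⁴/(8D³N_a) = (81.1×10³)(9.1⁴)/(8·110.0³·23) = 2.2709 N/mm
W = mg = 3.5 × 9.81 = 34.335 N
½kδ² − Wδ − Wh = 0 → δ = (W + √(W² + 2kWh))/k
δ = (34.335 + √(1178.9 + 59725))/2.2709 = (34.335 + 246.79)/2.2709 = 123.8 mm

124 mm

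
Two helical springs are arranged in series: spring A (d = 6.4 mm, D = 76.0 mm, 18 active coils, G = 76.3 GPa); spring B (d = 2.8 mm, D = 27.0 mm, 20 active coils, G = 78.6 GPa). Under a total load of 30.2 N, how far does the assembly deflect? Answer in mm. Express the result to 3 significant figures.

34.6 mm

k_A = Gd⁴/(8D³N_a) = (76.3×10³)(6.4⁴)/(8·76.0³·18) = 2.0251 N/mm
k_B = Gd⁴/(8D³N_a) = (78.6×10³)(2.8⁴)/(8·27.0³·20) = 1.5341 N/mm
Series: 1/k_eq = 1/2.0251 + 1/1.5341 = 1.1457; k_eq = 0.87285 N/mm
δ = F/k_eq = 30.2/0.87285 = 34.599 mm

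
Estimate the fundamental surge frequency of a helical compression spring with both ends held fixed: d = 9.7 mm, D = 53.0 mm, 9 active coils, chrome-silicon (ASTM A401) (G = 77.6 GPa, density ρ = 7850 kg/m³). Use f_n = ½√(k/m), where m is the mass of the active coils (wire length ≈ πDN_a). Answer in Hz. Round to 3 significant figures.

k = Gd⁴/(8D³N_a) = (77.6×10³)(9.7⁴)/(8·53.0³·9) = 64.09 N/mm = 64090 N/m
Wire length L = πDN_a = π·53.0·9 = 1498.5 mm
m = ρ·(πd²/4)·L = 7850 × 73.898×10⁻⁶ m² × 1.4985 m = 0.8693 kg
f_n = ½√(k/m) = 0.5·√(64090/0.8693) = 0.5·√(73725) = 135.76 Hz

136 Hz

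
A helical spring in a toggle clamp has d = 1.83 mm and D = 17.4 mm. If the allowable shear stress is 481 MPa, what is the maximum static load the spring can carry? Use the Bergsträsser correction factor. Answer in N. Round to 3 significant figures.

58.2 N

C = D/d = 17.4/1.83 = 9.5082
K_B = (4C+2)/(4C−3) = 40.033/35.033 = 1.1427
τ_max = K·8FD/(πd³) → F_max = τ_allow·πd³/(8DK)
F_max = 481·π·1.83³/(8·17.4·1.1427) = 9260.8/159.07 = 58.219 N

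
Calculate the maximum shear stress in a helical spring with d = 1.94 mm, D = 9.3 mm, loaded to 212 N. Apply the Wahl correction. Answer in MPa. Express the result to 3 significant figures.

Spring index C = D/d = 9.3/1.94 = 4.7938
K_W = (4C−1)/(4C−4) + 0.615/C = 18.175/15.175 + 0.1283 = 1.3260
τ₀ = 8FD/(πd³) = 8·212·9.3/(π·1.94³) = 15772.8/22.938 = 687.63 MPa
τ_max = K·τ₀ = 1.3260 × 687.63 = 911.78 MPa

912 MPa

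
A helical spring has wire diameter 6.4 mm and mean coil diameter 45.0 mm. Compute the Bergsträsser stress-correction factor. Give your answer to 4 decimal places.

1.1990

C = D/d = 45.0/6.4 = 7.0312
K_B = (4C+2)/(4C−3) = 30.125/25.125 = 1.1990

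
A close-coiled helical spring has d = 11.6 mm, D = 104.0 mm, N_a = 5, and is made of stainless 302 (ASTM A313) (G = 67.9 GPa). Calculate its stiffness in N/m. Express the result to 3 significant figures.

27300 N/m

k = Gd⁴/(8D³N_a) = (67.9×10³ × 11.6⁴) / (8 × 104.0³ × 5)
  = 1.22942e+09 / 4.49946e+07 = 27.324 N/mm = 27324 N/m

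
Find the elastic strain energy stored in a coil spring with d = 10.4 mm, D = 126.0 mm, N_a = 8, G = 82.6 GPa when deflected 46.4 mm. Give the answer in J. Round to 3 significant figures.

8.13 J

k = Gd⁴/(8D³N_a) = (82.6×10³)(10.4⁴)/(8·126.0³·8) = 7.5478 N/mm
U = ½kδ² = 0.5 × 7.5478 × 46.4² = 8125.1 N·mm = 8.1251 J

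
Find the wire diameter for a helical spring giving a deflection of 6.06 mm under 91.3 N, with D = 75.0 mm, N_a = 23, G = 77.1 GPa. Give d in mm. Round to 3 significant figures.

Required rate k = F/δ = 91.3/6.06 = 15.066 N/mm
d = (8D³N_a·k / G)^(1/4) = (8·75.0³·23·15.066 / (77.1×10³))^0.25
  = (15169)^0.25 = 11.0978 mm

11.1 mm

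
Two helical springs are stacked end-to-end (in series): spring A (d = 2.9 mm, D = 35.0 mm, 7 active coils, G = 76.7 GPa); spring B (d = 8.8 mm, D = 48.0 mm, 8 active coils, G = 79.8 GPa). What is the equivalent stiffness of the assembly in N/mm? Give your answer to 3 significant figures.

k_A = Gd⁴/(8D³N_a) = (76.7×10³)(2.9⁴)/(8·35.0³·7) = 2.2594 N/mm
k_B = Gd⁴/(8D³N_a) = (79.8×10³)(8.8⁴)/(8·48.0³·8) = 67.613 N/mm
Series: 1/k_eq = 1/2.2594 + 1/67.613 = 0.45738; k_eq = 2.1863 N/mm

2.19 N/mm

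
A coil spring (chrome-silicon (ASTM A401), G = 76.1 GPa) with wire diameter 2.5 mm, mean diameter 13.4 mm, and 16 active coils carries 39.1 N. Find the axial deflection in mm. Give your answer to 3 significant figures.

4.05 mm

k = Gd⁴/(8D³N_a) = (76.1×10³)(2.5⁴)/(8·13.4³·16) = 9.6521 N/mm
δ = F/k = 39.1 / 9.6521 = 4.0509 mm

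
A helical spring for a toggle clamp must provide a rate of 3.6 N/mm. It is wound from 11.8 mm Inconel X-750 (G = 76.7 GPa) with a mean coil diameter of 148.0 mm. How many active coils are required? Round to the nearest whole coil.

16

N_a = Gd⁴/(8D³k) = (76.7×10³ × 11.8⁴)/(8 × 148.0³ × 3.6)
    = 1.48704e+09 / 9.33636e+07 = 15.93 → 16 coils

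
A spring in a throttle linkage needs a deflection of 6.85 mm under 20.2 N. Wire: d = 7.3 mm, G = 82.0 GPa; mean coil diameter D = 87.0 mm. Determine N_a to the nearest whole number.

15

Required rate k = F/δ = 20.2/6.85 = 2.9489 N/mm
N_a = Gd⁴/(8D³k) = (82.0×10³ × 7.3⁴)/(8 × 87.0³ × 2.9489)
    = 2.32866e+08 / 1.55349e+07 = 14.99 → 15 coils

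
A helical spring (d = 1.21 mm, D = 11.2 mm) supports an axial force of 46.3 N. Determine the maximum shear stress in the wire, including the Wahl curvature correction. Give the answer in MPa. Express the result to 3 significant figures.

Spring index C = D/d = 11.2/1.21 = 9.2562
K_W = (4C−1)/(4C−4) + 0.615/C = 36.025/33.025 + 0.0664 = 1.1573
τ₀ = 8FD/(πd³) = 8·46.3·11.2/(π·1.21³) = 4148.48/5.5655 = 745.39 MPa
τ_max = K·τ₀ = 1.1573 × 745.39 = 862.63 MPa

863 MPa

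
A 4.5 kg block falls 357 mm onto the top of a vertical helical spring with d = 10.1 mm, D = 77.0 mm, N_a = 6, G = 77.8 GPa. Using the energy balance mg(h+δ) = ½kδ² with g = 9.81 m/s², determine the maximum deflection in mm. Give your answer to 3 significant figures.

k = Gd⁴/(8D³N_a) = (77.8×10³)(10.1⁴)/(8·77.0³·6) = 36.945 N/mm
W = mg = 4.5 × 9.81 = 44.145 N
½kδ² − Wδ − Wh = 0 → δ = (W + √(W² + 2kWh))/k
δ = (44.145 + √(1948.8 + 1.16448e+06))/36.945 = (44.145 + 1080)/36.945 = 30.428 mm

30.4 mm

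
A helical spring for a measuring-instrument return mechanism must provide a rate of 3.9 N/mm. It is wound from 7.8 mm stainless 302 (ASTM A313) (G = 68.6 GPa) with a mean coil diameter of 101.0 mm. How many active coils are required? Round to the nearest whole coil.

N_a = Gd⁴/(8D³k) = (68.6×10³ × 7.8⁴)/(8 × 101.0³ × 3.9)
    = 2.53923e+08 / 3.21454e+07 = 7.899 → 8 coils

8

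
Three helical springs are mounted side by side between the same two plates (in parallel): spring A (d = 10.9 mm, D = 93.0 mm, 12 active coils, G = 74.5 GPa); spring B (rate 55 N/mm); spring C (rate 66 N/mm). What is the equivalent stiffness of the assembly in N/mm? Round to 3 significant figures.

k_A = Gd⁴/(8D³N_a) = (74.5×10³)(10.9⁴)/(8·93.0³·12) = 13.619 N/mm
Parallel: k_eq = 13.619 + 55 + 66 = 134.62 N/mm

135 N/mm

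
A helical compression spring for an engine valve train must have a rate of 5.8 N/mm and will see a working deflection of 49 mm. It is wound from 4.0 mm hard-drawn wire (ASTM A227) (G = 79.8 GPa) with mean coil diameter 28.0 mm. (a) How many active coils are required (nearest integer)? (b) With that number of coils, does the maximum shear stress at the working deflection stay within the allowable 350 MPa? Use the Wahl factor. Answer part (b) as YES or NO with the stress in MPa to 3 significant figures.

N_a = Gd⁴/(8D³k) = (79.8×10³)(4.0⁴)/(8·28.0³·5.8) = 20.06 → N_a = 20
Actual rate k = Gd⁴/(8D³·20) = 5.8163 N/mm
Working load F = kδ = 5.8163·49 = 285 N
C = 28.0/4.0 = 7.0000; K_W = (4C−1)/(4C−4)+0.615/C = 1.2129
τ_max = K_W·8FD/(πd³) = 1.2129·317.51 = 385.1 MPa
τ_max > 350 MPa → exceeds allowable

(a) 20 coils; (b) NO, τ_max = 385 MPa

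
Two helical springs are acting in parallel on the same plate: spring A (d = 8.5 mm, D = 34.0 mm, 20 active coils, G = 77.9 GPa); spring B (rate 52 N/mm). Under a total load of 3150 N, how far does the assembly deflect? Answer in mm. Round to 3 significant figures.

k_A = Gd⁴/(8D³N_a) = (77.9×10³)(8.5⁴)/(8·34.0³·20) = 64.663 N/mm
Parallel: k_eq = 64.663 + 52 = 116.66 N/mm
δ = F/k_eq = 3150/116.66 = 27.001 mm

27.0 mm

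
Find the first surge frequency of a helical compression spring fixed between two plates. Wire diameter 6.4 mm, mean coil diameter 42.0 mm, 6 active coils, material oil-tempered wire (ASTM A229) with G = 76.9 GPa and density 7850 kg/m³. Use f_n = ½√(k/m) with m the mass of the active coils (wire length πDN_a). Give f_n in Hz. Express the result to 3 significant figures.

k = Gd⁴/(8D³N_a) = (76.9×10³)(6.4⁴)/(8·42.0³·6) = 36.279 N/mm = 36279 N/m
Wire length L = πDN_a = π·42.0·6 = 791.68 mm
m = ρ·(πd²/4)·L = 7850 × 32.17×10⁻⁶ m² × 0.79168 m = 0.19993 kg
f_n = ½√(k/m) = 0.5·√(36279/0.19993) = 0.5·√(1.8146e+05) = 212.99 Hz

213 Hz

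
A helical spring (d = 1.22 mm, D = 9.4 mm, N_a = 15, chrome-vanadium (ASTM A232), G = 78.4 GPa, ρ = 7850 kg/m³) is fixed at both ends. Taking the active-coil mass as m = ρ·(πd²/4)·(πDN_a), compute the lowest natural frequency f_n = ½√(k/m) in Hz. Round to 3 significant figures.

327 Hz

k = Gd⁴/(8D³N_a) = (78.4×10³)(1.22⁴)/(8·9.4³·15) = 1.7426 N/mm = 1742.6 N/m
Wire length L = πDN_a = π·9.4·15 = 442.96 mm
m = ρ·(πd²/4)·L = 7850 × 1.169×10⁻⁶ m² × 0.44296 m = 0.0040649 kg
f_n = ½√(k/m) = 0.5·√(1742.6/0.0040649) = 0.5·√(4.2869e+05) = 327.37 Hz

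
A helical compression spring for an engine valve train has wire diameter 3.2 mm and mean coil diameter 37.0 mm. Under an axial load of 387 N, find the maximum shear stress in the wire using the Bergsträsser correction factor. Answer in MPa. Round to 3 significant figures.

1240 MPa

Spring index C = D/d = 37.0/3.2 = 11.5625
K_B = (4C+2)/(4C−3) = 48.250/43.250 = 1.1156
τ₀ = 8FD/(πd³) = 8·387·37.0/(π·3.2³) = 114552/102.94 = 1112.8 MPa
τ_max = K·τ₀ = 1.1156 × 1112.8 = 1241.4 MPa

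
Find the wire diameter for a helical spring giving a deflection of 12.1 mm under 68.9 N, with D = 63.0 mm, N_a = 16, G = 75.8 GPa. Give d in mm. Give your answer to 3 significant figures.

7.00 mm

Required rate k = F/δ = 68.9/12.1 = 5.6942 N/mm
d = (8D³N_a·k / G)^(1/4) = (8·63.0³·16·5.6942 / (75.8×10³))^0.25
  = (2404.3)^0.25 = 7.0024 mm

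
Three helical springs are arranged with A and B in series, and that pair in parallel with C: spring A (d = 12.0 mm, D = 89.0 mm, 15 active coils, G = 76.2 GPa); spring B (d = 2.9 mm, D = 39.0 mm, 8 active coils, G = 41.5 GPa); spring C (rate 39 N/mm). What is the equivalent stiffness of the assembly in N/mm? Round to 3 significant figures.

k_A = Gd⁴/(8D³N_a) = (76.2×10³)(12.0⁴)/(8·89.0³·15) = 18.678 N/mm
k_B = Gd⁴/(8D³N_a) = (41.5×10³)(2.9⁴)/(8·39.0³·8) = 0.77315 N/mm
Springs A,B series: k_AB = 1/(1/18.678+1/0.77315) = 0.74242 N/mm; parallel with C: k_eq = 0.74242+39 = 39.742 N/mm

39.7 N/mm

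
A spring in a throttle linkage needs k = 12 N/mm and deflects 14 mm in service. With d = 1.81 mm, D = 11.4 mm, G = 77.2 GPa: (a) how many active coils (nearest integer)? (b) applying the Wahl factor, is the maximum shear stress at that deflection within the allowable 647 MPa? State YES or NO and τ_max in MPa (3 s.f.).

(a) 6 coils; (b) NO, τ_max = 990 MPa

N_a = Gd⁴/(8D³k) = (77.2×10³)(1.81⁴)/(8·11.4³·12) = 5.826 → N_a = 6
Actual rate k = Gd⁴/(8D³·6) = 11.651 N/mm
Working load F = kδ = 11.651·14 = 163.12 N
C = 11.4/1.81 = 6.2983; K_W = (4C−1)/(4C−4)+0.615/C = 1.2392
τ_max = K_W·8FD/(πd³) = 1.2392·798.57 = 989.59 MPa
τ_max > 647 MPa → exceeds allowable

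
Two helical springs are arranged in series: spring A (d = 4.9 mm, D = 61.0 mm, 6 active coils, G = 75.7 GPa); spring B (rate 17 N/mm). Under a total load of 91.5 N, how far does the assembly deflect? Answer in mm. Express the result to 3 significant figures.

k_A = Gd⁴/(8D³N_a) = (75.7×10³)(4.9⁴)/(8·61.0³·6) = 4.0054 N/mm
Series: 1/k_eq = 1/4.0054 + 1/17 = 0.30848; k_eq = 3.2417 N/mm
δ = F/k_eq = 91.5/3.2417 = 28.226 mm

28.2 mm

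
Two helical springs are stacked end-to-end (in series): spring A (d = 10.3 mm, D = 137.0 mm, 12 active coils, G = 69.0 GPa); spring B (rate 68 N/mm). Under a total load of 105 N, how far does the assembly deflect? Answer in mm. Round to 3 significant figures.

k_A = Gd⁴/(8D³N_a) = (69.0×10³)(10.3⁴)/(8·137.0³·12) = 3.146 N/mm
Series: 1/k_eq = 1/3.146 + 1/68 = 0.33257; k_eq = 3.0069 N/mm
δ = F/k_eq = 105/3.0069 = 34.919 mm

34.9 mm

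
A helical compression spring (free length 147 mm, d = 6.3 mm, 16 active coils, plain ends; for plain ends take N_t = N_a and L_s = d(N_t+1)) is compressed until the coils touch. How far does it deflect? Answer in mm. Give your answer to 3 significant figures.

N_t = 16; L_s = 6.3·17 = 107.1 mm
δ_solid = L₀ − L_s = 147 − 107.1 = 39.9 mm

39.9 mm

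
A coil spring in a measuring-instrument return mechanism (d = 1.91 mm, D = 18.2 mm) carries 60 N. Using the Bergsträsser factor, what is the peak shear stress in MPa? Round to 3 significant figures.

Spring index C = D/d = 18.2/1.91 = 9.5288
K_B = (4C+2)/(4C−3) = 40.115/35.115 = 1.1424
τ₀ = 8FD/(πd³) = 8·60·18.2/(π·1.91³) = 8736/21.89 = 399.08 MPa
τ_max = K·τ₀ = 1.1424 × 399.08 = 455.91 MPa

456 MPa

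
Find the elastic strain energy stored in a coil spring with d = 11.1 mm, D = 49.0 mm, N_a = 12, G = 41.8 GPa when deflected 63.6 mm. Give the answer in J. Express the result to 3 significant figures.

k = Gd⁴/(8D³N_a) = (41.8×10³)(11.1⁴)/(8·49.0³·12) = 56.183 N/mm
U = ½kδ² = 0.5 × 56.183 × 63.6² = 1.1363e+05 N·mm = 113.63 J

114 J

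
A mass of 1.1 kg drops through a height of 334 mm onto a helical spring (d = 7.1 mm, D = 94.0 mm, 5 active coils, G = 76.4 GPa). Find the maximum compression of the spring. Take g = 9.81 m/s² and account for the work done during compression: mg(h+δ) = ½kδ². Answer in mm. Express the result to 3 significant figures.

k = Gd⁴/(8D³N_a) = (76.4×10³)(7.1⁴)/(8·94.0³·5) = 5.8436 N/mm
W = mg = 1.1 × 9.81 = 10.791 N
½kδ² − Wδ − Wh = 0 → δ = (W + √(W² + 2kWh))/k
δ = (10.791 + √(116.45 + 42123.2))/5.8436 = (10.791 + 205.52)/5.8436 = 37.017 mm

37.0 mm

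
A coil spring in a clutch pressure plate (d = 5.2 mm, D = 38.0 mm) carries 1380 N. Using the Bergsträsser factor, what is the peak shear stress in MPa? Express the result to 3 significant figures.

Spring index C = D/d = 38.0/5.2 = 7.3077
K_B = (4C+2)/(4C−3) = 31.231/26.231 = 1.1906
τ₀ = 8FD/(πd³) = 8·1380·38.0/(π·5.2³) = 419520/441.73 = 949.71 MPa
τ_max = K·τ₀ = 1.1906 × 949.71 = 1130.7 MPa

1130 MPa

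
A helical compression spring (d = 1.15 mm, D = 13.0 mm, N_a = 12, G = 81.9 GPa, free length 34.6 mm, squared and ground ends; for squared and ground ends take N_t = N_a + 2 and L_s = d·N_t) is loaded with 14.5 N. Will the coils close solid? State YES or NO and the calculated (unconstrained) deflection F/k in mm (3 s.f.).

k = Gd⁴/(8D³N_a) = (81.9×10³)(1.15⁴)/(8·13.0³·12) = 0.67916 N/mm
N_t = 14; L_s = 1.15·14 = 16.1 mm; δ_solid = L₀ − L_s = 34.6 − 16.1 = 18.5 mm
δ = F/k = 14.5/0.67916 = 21.35 mm
δ ≥ δ_solid → spring goes solid

YES, δ = 21.3 mm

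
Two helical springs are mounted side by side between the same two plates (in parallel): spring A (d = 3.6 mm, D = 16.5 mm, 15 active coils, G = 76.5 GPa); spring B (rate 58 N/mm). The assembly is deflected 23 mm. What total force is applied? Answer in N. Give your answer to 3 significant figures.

1880 N

k_A = Gd⁴/(8D³N_a) = (76.5×10³)(3.6⁴)/(8·16.5³·15) = 23.836 N/mm
Parallel: k_eq = 23.836 + 58 = 81.836 N/mm
F = k_eq·δ = 81.836·23 = 1882.2 N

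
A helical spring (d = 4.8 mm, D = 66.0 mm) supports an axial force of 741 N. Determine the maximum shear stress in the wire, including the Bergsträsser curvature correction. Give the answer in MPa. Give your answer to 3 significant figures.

Spring index C = D/d = 66.0/4.8 = 13.7500
K_B = (4C+2)/(4C−3) = 57.000/52.000 = 1.0962
τ₀ = 8FD/(πd³) = 8·741·66.0/(π·4.8³) = 391248/347.44 = 1126.1 MPa
τ_max = K·τ₀ = 1.0962 × 1126.1 = 1234.4 MPa

1230 MPa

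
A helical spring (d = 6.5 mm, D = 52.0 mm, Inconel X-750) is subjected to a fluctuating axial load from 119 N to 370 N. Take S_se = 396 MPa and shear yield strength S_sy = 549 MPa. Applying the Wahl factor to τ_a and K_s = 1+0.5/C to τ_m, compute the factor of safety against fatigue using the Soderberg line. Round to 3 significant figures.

2.44

C = D/d = 52.0/6.5 = 8.0000; K_W = (4C−1)/(4C−4)+0.615/C = 1.1840; K_s = 1+0.5/C = 1.0625
F_a = (F_max−F_min)/2 = 125.5 N; F_m = (F_max+F_min)/2 = 244.5 N
τ_a = K_W·8F_aD/(πd³) = 1.1840 × 60.513 = 71.648 MPa
τ_m = K_s·8F_mD/(πd³) = 1.0625 × 117.89 = 125.26 MPa
Soderberg: 1/n_f = τ_a/S_se + τ_m/S_sy = 71.648/396 + 125.26/549 = 0.18093 + 0.22816 = 0.40909
n_f = 1/0.40909 = 2.444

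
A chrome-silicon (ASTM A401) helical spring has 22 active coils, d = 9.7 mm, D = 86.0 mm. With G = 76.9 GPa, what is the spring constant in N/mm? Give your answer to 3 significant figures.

6.08 N/mm

k = Gd⁴/(8D³N_a) = (76.9×10³ × 9.7⁴) / (8 × 86.0³ × 22)
  = 6.8079e+08 / 1.11946e+08 = 6.0814 N/mm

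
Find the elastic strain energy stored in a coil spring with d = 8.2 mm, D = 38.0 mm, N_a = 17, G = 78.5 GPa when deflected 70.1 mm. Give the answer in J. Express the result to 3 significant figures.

117 J

k = Gd⁴/(8D³N_a) = (78.5×10³)(8.2⁴)/(8·38.0³·17) = 47.559 N/mm
U = ½kδ² = 0.5 × 47.559 × 70.1² = 1.1685e+05 N·mm = 116.85 J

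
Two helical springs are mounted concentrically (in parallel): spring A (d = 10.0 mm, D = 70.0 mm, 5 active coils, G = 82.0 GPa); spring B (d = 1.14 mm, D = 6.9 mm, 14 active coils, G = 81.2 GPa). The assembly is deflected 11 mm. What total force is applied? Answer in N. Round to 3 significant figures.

k_A = Gd⁴/(8D³N_a) = (82.0×10³)(10.0⁴)/(8·70.0³·5) = 59.767 N/mm
k_B = Gd⁴/(8D³N_a) = (81.2×10³)(1.14⁴)/(8·6.9³·14) = 3.7274 N/mm
Parallel: k_eq = 59.767 + 3.7274 = 63.494 N/mm
F = k_eq·δ = 63.494·11 = 698.44 N

698 N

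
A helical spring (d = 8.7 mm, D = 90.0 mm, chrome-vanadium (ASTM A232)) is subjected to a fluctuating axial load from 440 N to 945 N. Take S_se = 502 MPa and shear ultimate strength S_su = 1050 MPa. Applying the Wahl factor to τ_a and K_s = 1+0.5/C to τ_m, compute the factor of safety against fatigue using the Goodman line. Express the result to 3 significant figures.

C = D/d = 90.0/8.7 = 10.3448; K_W = (4C−1)/(4C−4)+0.615/C = 1.1397; K_s = 1+0.5/C = 1.0483
F_a = (F_max−F_min)/2 = 252.5 N; F_m = (F_max+F_min)/2 = 692.5 N
τ_a = K_W·8F_aD/(πd³) = 1.1397 × 87.879 = 100.16 MPa
τ_m = K_s·8F_mD/(πd³) = 1.0483 × 241.02 = 252.66 MPa
Goodman: 1/n_f = τ_a/S_se + τ_m/S_su = 100.16/502 + 252.66/1050 = 0.19952 + 0.24063 = 0.44015
n_f = 1/0.44015 = 2.272

2.27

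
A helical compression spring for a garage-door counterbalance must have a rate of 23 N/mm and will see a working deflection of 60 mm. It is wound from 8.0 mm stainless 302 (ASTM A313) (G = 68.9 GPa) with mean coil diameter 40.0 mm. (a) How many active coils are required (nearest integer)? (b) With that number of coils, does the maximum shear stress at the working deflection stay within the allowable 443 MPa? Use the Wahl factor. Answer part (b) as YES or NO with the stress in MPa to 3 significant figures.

N_a = Gd⁴/(8D³k) = (68.9×10³)(8.0⁴)/(8·40.0³·23) = 23.97 → N_a = 24
Actual rate k = Gd⁴/(8D³·24) = 22.967 N/mm
Working load F = kδ = 22.967·60 = 1378 N
C = 40.0/8.0 = 5.0000; K_W = (4C−1)/(4C−4)+0.615/C = 1.3105
τ_max = K_W·8FD/(πd³) = 1.3105·274.14 = 359.27 MPa
τ_max ≤ 443 MPa → acceptable

(a) 24 coils; (b) YES, τ_max = 359 MPa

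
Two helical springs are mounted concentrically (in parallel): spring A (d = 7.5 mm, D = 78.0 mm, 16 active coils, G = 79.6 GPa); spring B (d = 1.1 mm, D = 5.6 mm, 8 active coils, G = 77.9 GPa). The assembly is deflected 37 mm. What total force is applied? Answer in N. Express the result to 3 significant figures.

k_A = Gd⁴/(8D³N_a) = (79.6×10³)(7.5⁴)/(8·78.0³·16) = 4.1463 N/mm
k_B = Gd⁴/(8D³N_a) = (77.9×10³)(1.1⁴)/(8·5.6³·8) = 10.148 N/mm
Parallel: k_eq = 4.1463 + 10.148 = 14.294 N/mm
F = k_eq·δ = 14.294·37 = 528.88 N

529 N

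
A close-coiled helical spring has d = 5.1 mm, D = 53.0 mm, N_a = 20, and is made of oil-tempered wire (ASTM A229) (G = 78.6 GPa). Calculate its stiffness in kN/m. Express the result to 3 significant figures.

k = Gd⁴/(8D³N_a) = (78.6×10³ × 5.1⁴) / (8 × 53.0³ × 20)
  = 5.31745e+07 / 2.38203e+07 = 2.2323 N/mm

2.23 kN/m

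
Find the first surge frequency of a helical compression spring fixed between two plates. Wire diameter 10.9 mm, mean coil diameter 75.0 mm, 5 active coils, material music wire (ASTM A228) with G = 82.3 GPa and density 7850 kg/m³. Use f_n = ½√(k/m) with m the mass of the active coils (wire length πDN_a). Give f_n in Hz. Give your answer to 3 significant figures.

k = Gd⁴/(8D³N_a) = (82.3×10³)(10.9⁴)/(8·75.0³·5) = 68.843 N/mm = 68843 N/m
Wire length L = πDN_a = π·75.0·5 = 1178.1 mm
m = ρ·(πd²/4)·L = 7850 × 93.313×10⁻⁶ m² × 1.1781 m = 0.86297 kg
f_n = ½√(k/m) = 0.5·√(68843/0.86297) = 0.5·√(79775) = 141.22 Hz

141 Hz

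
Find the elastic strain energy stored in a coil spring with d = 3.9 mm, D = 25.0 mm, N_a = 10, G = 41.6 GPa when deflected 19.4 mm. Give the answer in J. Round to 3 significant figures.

k = Gd⁴/(8D³N_a) = (41.6×10³)(3.9⁴)/(8·25.0³·10) = 7.6991 N/mm
U = ½kδ² = 0.5 × 7.6991 × 19.4² = 1448.8 N·mm = 1.4488 J

1.45 J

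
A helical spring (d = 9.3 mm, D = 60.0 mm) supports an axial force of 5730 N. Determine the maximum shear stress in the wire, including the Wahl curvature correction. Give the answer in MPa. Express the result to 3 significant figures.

1340 MPa

Spring index C = D/d = 60.0/9.3 = 6.4516
K_W = (4C−1)/(4C−4) + 0.615/C = 24.806/21.806 + 0.0953 = 1.2329
τ₀ = 8FD/(πd³) = 8·5730·60.0/(π·9.3³) = 2.7504e+06/2527 = 1088.4 MPa
τ_max = K·τ₀ = 1.2329 × 1088.4 = 1341.9 MPa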